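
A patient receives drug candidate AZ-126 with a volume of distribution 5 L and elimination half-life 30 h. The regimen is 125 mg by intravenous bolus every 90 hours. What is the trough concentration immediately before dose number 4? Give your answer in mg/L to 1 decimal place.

f = (1/2)^(τ/t½) = (1/2)^(90/30) ≈ 0.1250.
C₀ = D/Vd = 125/5 ≈ 25.000 mg/L.
Before the 4th dose, 3 doses have been given. Superposition: Cmin = C₀·(f + f² + … + f^3).
≈ 25.000 × (0.1250 + 0.0156 + 0.0020) ≈ 25.000 × 0.1426 ≈ 3.565 mg/L.

3.6 mg/L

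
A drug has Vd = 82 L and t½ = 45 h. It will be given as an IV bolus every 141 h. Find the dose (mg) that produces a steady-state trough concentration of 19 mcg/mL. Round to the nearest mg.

12113 mg

τ/t½ = 141/45 ≈ 3.1333, so f = (1/2)^(141/45) ≈ 0.113965.
Cmin,ss = (D/Vd)·f/(1−f), so D = Cmin,ss·Vd·(1−f)/f.
D = 19 × 82 × (1−f)/f ≈ 19 × 82 × 7.77462 ≈ 12112.86 mg.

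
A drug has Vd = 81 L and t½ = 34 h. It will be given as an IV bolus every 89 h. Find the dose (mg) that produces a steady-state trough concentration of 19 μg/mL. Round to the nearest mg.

τ/t½ = 89/34 ≈ 2.6176, so f = (1/2)^(89/34) ≈ 0.162933.
Cmin,ss = (D/Vd)·f/(1−f), so D = Cmin,ss·Vd·(1−f)/f.
D = 19 × 81 × (1−f)/f ≈ 19 × 81 × 5.13749 ≈ 7906.60 mg.

7907 mg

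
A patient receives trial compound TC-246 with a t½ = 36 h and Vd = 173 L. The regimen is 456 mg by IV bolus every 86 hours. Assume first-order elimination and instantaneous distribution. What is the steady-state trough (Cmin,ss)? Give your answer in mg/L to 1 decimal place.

k = ln2/t½ = ln2/36 ≈ 0.019254 h⁻¹; fraction remaining f = e^(−kτ) = e^(−0.019254×86) ≈ 0.1909.
Each bolus raises the concentration by D/Vd = 456/173 ≈ 2.636 mg/L.
Steady-state trough Cmin,ss = C₀·f/(1−f) ≈ 2.636 × 0.1909/0.8091 ≈ 0.622 mg/L.

0.6 mg/L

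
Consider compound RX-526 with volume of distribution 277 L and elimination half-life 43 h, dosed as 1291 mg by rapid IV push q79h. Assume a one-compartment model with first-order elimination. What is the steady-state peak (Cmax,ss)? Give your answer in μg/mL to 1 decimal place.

6.5 μg/mL

Over one 79-h interval, 79/43 ≈ 1.8372 half-lives elapse, leaving f ≈ 0.2799 of each dose.
At steady state, accumulation factor R = 1/(1 − e^(−kτ)) ≈ 1.3887.
Each bolus raises the concentration by D/Vd = 1291/277 ≈ 4.661 μg/mL.
Steady-state peak Cmax,ss = C₀·R ≈ 4.661 × 1.3887 ≈ 6.473 μg/mL.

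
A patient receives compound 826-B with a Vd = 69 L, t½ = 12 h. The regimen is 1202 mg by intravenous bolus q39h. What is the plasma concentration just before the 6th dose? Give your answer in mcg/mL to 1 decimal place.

f = (1/2)^(τ/t½) = (1/2)^(39/12) ≈ 0.1051.
C₀ = D/Vd = 1202/69 ≈ 17.420 mcg/mL.
Before the 6th dose, 5 doses have been given. Superposition: Cmin = C₀·(f + f² + … + f^5).
≈ 17.420 × (0.1051 + 0.0110 + 0.0012 + 0.0001 + 0.0000) ≈ 17.420 × 0.1174 ≈ 2.045 mcg/mL.

2.0 mcg/mL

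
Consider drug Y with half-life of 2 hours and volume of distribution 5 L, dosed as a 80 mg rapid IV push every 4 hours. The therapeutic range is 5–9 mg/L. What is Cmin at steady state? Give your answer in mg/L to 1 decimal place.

The dosing interval is 2 half-lives, so f = 2^(−2) = 0.25.
Accumulation ratio R = 1/(1 − f) = 1/0.75 = 4/3.
Single-dose peak C₀ = D/Vd = 80/5 = 16 mg/L.
Steady-state peak Cmax,ss = C₀·R = 16 × 4/3 ≈ 21.333 mg/L.
Steady-state trough Cmin,ss = Cmax,ss·f ≈ 21.333 × 0.25 ≈ 5.333 mg/L.
Trough 5.3 mg/L vs MEC 5 mg/L: adequate.

5.3 mg/L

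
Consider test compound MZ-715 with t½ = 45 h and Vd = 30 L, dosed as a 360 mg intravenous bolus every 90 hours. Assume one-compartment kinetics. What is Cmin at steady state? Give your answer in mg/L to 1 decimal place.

4.0 mg/L

τ = 90 h = 2 half-lives, so f = (1/2)^2 = 0.25.
At steady state, R = 1/(1 − 0.25) = 4/3.
Single-dose peak C₀ = D/Vd = 360/30 = 12 mg/L.
Steady-state peak Cmax,ss = C₀·R = 12 × 4/3 ≈ 16.000 mg/L.
Steady-state trough Cmin,ss = Cmax,ss·f ≈ 16.000 × 0.25 ≈ 4.000 mg/L.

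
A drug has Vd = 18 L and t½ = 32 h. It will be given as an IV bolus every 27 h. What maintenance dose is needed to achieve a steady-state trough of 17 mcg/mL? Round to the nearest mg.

τ/t½ = 27/32 ≈ 0.84375, so f = (1/2)^(27/32) ≈ 0.557193.
Cmin,ss = (D/Vd)·f/(1−f), so D = Cmin,ss·Vd·(1−f)/f.
D = 17 × 18 × (1−f)/f ≈ 17 × 18 × 0.79471 ≈ 243.18 mg.

243 mg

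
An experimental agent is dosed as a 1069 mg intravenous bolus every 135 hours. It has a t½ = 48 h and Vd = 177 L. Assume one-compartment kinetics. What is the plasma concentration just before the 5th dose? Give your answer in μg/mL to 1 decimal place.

f = (1/2)^(τ/t½) = (1/2)^(135/48) ≈ 0.1423.
C₀ = D/Vd = 1069/177 ≈ 6.040 μg/mL.
Before the 5th dose, 4 doses have been given. Superposition: Cmin = C₀·(f + f² + … + f^4).
≈ 6.040 × (0.1423 + 0.0202 + 0.0029 + 0.0004) ≈ 6.040 × 0.1658 ≈ 1.001 μg/mL.

1.0 μg/mL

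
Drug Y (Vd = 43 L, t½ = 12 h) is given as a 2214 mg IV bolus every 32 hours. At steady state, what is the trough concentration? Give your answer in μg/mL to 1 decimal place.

9.6 μg/mL

k = ln2/t½ = ln2/12 ≈ 0.057762 h⁻¹; fraction remaining f = e^(−kτ) = e^(−0.057762×32) ≈ 0.1575.
Single-dose peak C₀ = D/Vd = 2214/43 ≈ 51.488 μg/mL.
Steady-state trough Cmin,ss = C₀·f/(1−f) ≈ 51.488 × 0.1575/0.8425 ≈ 9.625 μg/mL.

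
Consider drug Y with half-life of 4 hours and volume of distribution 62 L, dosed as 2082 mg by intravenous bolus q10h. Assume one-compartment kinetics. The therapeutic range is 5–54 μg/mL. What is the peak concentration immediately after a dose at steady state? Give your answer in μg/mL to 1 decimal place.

40.8 μg/mL

k = ln2/t½ = ln2/4 ≈ 0.173287 h⁻¹; fraction remaining f = e^(−kτ) = e^(−0.173287×10) ≈ 0.1768.
Accumulation ratio R = 1/(1 − f) ≈ 1/0.8232 ≈ 1.2148.
Single-dose peak C₀ = D/Vd = 2082/62 ≈ 33.581 μg/mL.
Cmax,ss = C₀/(1 − f) ≈ 33.581/0.8232 ≈ 40.793 μg/mL.
Peak 40.8 μg/mL vs MTC 54 μg/mL: below toxic threshold.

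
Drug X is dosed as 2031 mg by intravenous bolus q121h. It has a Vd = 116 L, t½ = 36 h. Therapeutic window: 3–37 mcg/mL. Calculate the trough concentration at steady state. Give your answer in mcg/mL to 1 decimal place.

1.9 mcg/mL

Over one 121-h interval, 121/36 ≈ 3.3611 half-lives elapse, leaving f ≈ 0.0973 of each dose.
Each bolus raises the concentration by D/Vd = 2031/116 ≈ 17.509 mcg/mL.
Steady-state trough Cmin,ss = C₀·f/(1−f) ≈ 17.509 × 0.0973/0.9027 ≈ 1.887 mcg/mL.
Trough 1.9 mcg/mL vs MEC 3 mcg/mL: subtherapeutic.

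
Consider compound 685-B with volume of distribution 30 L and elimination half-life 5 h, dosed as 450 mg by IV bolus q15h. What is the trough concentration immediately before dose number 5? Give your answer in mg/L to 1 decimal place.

2.1 mg/L

f = (1/2)^(τ/t½) = (1/2)^(15/5) ≈ 0.1250.
C₀ = D/Vd = 450/30 ≈ 15.000 mg/L.
Before the 5th dose, 4 doses have been given. Superposition: Cmin = C₀·(f + f² + … + f^4).
≈ 15.000 × (0.1250 + 0.0156 + 0.0020 + 0.0002) ≈ 15.000 × 0.1428 ≈ 2.142 mg/L.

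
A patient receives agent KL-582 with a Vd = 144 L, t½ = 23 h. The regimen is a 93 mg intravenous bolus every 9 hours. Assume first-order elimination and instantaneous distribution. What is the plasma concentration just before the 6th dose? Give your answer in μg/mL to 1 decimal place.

f = (1/2)^(τ/t½) = (1/2)^(9/23) ≈ 0.7624.
C₀ = D/Vd = 93/144 ≈ 0.646 μg/mL.
Before the 6th dose, 5 doses have been given. Superposition: Cmin = C₀·(f + f² + … + f^5).
≈ 0.646 × (0.7624 + 0.5813 + 0.4431 + 0.3379 + 0.2576) ≈ 0.646 × 2.3823 ≈ 1.539 μg/mL.

1.5 μg/mL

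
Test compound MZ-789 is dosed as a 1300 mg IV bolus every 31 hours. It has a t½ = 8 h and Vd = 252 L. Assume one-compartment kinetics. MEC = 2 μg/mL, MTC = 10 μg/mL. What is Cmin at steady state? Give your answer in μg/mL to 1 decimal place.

0.4 μg/mL

τ/t½ = 31/8 ≈ 3.875, so fraction remaining f = (1/2)^(31/8) ≈ 0.0682.
Each bolus raises the concentration by D/Vd = 1300/252 ≈ 5.159 μg/mL.
Steady-state trough Cmin,ss = C₀·f/(1−f) ≈ 5.159 × 0.0682/0.9318 ≈ 0.378 μg/mL.
Trough 0.4 μg/mL vs MEC 2 μg/mL: subtherapeutic.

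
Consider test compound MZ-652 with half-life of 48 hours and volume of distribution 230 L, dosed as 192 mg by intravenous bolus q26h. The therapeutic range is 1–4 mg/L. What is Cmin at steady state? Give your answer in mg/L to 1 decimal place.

τ/t½ = 26/48 ≈ 0.54167, so fraction remaining f = (1/2)^(26/48) ≈ 0.6870.
Accumulation ratio R = 1/(1 − f) ≈ 1/0.3130 ≈ 3.1949.
Single-dose peak C₀ = D/Vd = 192/230 ≈ 0.835 mg/L.
Cmax,ss = C₀/(1 − f) ≈ 0.835/0.3130 ≈ 2.668 mg/L.
Steady-state trough Cmin,ss = Cmax,ss·f ≈ 2.668 × 0.6870 ≈ 1.833 mg/L.
Trough 1.8 mg/L vs MEC 1 mg/L: adequate.

1.8 mg/L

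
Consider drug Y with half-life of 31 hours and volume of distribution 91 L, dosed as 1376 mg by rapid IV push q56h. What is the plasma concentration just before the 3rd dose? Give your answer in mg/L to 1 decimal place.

f = (1/2)^(τ/t½) = (1/2)^(56/31) ≈ 0.2859.
C₀ = D/Vd = 1376/91 ≈ 15.121 mg/L.
Before the 3rd dose, 2 doses have been given. Superposition: Cmin = C₀·(f + f²).
≈ 15.121 × (0.2859 + 0.0817) ≈ 15.121 × 0.3676 ≈ 5.558 mg/L.

5.6 mg/L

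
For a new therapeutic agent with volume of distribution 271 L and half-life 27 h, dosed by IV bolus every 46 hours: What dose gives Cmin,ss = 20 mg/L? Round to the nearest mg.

12235 mg

τ/t½ = 46/27 ≈ 1.7037, so f = (1/2)^(46/27) ≈ 0.306997.
Cmin,ss = (D/Vd)·f/(1−f), so D = Cmin,ss·Vd·(1−f)/f.
D = 20 × 271 × (1−f)/f ≈ 20 × 271 × 2.25736 ≈ 12234.89 mg.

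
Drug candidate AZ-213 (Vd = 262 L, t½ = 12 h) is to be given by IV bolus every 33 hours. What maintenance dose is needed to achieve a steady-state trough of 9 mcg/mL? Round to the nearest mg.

τ/t½ = 33/12 ≈ 2.75, so f = (1/2)^(33/12) ≈ 0.148651.
Cmin,ss = (D/Vd)·f/(1−f), so D = Cmin,ss·Vd·(1−f)/f.
D = 9 × 262 × (1−f)/f ≈ 9 × 262 × 5.72717 ≈ 13504.67 mg.

13505 mg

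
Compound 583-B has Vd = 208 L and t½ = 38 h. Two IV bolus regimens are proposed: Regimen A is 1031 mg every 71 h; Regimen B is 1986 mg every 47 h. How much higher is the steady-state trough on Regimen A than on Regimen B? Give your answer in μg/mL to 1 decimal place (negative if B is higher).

-5.2 μg/mL

Regimen A: f = (1/2)^(71/38) ≈ 0.2739; Cmin,ss = (1031/208)·f/(1−f) ≈ 1.870 μg/mL.
Regimen B: f = (1/2)^(47/38) ≈ 0.4243; Cmin,ss = (1986/208)·f/(1−f) ≈ 7.037 μg/mL.
Difference ≈ 1.870 − 7.037 ≈ -5.167 μg/mL.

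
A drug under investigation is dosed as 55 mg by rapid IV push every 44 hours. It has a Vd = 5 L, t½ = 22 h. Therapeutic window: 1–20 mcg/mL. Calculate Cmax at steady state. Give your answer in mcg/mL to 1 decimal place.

The dosing interval is 2 half-lives, so f = 2^(−2) = 0.25.
Accumulation ratio R = 1/(1 − f) = 1/0.75 = 4/3.
Single-dose peak C₀ = D/Vd = 55/5 = 11 mcg/mL.
Steady-state peak Cmax,ss = C₀·R = 11 × 4/3 ≈ 14.667 mcg/mL.
Peak 14.7 mcg/mL vs MTC 20 mcg/mL: below toxic threshold.

14.7 mcg/mL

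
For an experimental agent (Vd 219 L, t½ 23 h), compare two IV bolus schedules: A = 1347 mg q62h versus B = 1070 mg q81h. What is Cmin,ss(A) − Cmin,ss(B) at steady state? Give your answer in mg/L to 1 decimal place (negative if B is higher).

Regimen A: f = (1/2)^(62/23) ≈ 0.1544; Cmin,ss = (1347/219)·f/(1−f) ≈ 1.123 mg/L.
Regimen B: f = (1/2)^(81/23) ≈ 0.0871; Cmin,ss = (1070/219)·f/(1−f) ≈ 0.466 mg/L.
Difference ≈ 1.123 − 0.466 ≈ 0.657 mg/L.

0.7 mg/L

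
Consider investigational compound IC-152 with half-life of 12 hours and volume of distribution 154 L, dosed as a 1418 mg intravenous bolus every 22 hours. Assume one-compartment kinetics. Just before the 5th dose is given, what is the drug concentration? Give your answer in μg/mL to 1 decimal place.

f = (1/2)^(τ/t½) = (1/2)^(22/12) ≈ 0.2806.
C₀ = D/Vd = 1418/154 ≈ 9.208 μg/mL.
Before the 5th dose, 4 doses have been given. Superposition: Cmin = C₀·(f + f² + … + f^4).
≈ 9.208 × (0.2806 + 0.0787 + 0.0221 + 0.0062) ≈ 9.208 × 0.3876 ≈ 3.569 μg/mL.

3.6 μg/mL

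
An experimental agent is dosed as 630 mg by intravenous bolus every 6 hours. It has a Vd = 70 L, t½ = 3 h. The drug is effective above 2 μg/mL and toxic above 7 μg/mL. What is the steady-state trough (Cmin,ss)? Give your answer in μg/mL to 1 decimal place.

3.0 μg/mL

τ = 6 h = 2 half-lives, so f = (1/2)^2 = 0.25.
At steady state, R = 1/(1 − 0.25) = 4/3.
Single-dose peak C₀ = D/Vd = 630/70 = 9 μg/mL.
Steady-state peak Cmax,ss = C₀·R = 9 × 4/3 ≈ 12.000 μg/mL.
Steady-state trough Cmin,ss = Cmax,ss·f ≈ 12.000 × 0.25 ≈ 3.000 μg/mL.
Trough 3.0 μg/mL vs MEC 2 μg/mL: adequate.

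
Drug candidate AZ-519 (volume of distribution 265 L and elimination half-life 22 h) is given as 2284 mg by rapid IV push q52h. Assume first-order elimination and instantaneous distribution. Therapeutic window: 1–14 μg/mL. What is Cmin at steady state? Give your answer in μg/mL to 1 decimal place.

Over one 52-h interval, 52/22 ≈ 2.3636 half-lives elapse, leaving f ≈ 0.1943 of each dose.
Each bolus raises the concentration by D/Vd = 2284/265 ≈ 8.619 μg/mL.
Steady-state trough Cmin,ss = C₀·f/(1−f) ≈ 8.619 × 0.1943/0.8057 ≈ 2.079 μg/mL.
Trough 2.1 μg/mL vs MEC 1 μg/mL: adequate.

2.1 μg/mL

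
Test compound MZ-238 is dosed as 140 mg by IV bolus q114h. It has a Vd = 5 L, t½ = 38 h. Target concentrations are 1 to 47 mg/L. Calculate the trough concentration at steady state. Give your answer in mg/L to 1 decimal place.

4.0 mg/L

τ = 114 h = 3 half-lives, so f = (1/2)^3 = 0.125.
At steady state, R = 1/(1 − 0.125) = 8/7.
Single-dose peak C₀ = D/Vd = 140/5 = 28 mg/L.
Steady-state peak Cmax,ss = C₀·R = 28 × 8/7 ≈ 32.000 mg/L.
Steady-state trough Cmin,ss = Cmax,ss·f ≈ 32.000 × 0.125 ≈ 4.000 mg/L.
Trough 4.0 mg/L vs MEC 1 mg/L: adequate.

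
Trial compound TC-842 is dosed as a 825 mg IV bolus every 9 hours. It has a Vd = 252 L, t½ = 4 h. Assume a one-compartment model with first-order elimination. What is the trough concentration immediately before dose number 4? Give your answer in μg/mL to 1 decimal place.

0.9 μg/mL

f = (1/2)^(τ/t½) = (1/2)^(9/4) ≈ 0.2102.
C₀ = D/Vd = 825/252 ≈ 3.274 μg/mL.
Before the 4th dose, 3 doses have been given. Superposition: Cmin = C₀·(f + f² + … + f^3).
≈ 3.274 × (0.2102 + 0.0442 + 0.0093) ≈ 3.274 × 0.2637 ≈ 0.863 μg/mL.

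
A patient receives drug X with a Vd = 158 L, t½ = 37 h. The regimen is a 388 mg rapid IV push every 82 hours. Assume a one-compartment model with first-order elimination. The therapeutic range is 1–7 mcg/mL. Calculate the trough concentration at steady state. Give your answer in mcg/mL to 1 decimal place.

k = ln2/t½ = ln2/37 ≈ 0.018734 h⁻¹; fraction remaining f = e^(−kτ) = e^(−0.018734×82) ≈ 0.2152.
Single-dose peak C₀ = D/Vd = 388/158 ≈ 2.456 mcg/mL.
Steady-state trough Cmin,ss = C₀·f/(1−f) ≈ 2.456 × 0.2152/0.7848 ≈ 0.673 mcg/mL.
Trough 0.7 mcg/mL vs MEC 1 mcg/mL: subtherapeutic.

0.7 mcg/mL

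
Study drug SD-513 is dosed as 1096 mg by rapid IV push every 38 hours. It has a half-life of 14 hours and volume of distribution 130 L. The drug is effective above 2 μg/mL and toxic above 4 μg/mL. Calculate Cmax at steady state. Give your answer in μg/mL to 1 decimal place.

k = ln2/t½ = ln2/14 ≈ 0.049511 h⁻¹; fraction remaining f = e^(−kτ) = e^(−0.049511×38) ≈ 0.1524.
At steady state, accumulation factor R = 1/(1 − e^(−kτ)) ≈ 1.1798.
Single-dose peak C₀ = D/Vd = 1096/130 ≈ 8.431 μg/mL.
Steady-state peak Cmax,ss = C₀·R ≈ 8.431 × 1.1798 ≈ 9.947 μg/mL.
Peak 9.9 μg/mL vs MTC 4 μg/mL: exceeds toxic threshold.

9.9 μg/mL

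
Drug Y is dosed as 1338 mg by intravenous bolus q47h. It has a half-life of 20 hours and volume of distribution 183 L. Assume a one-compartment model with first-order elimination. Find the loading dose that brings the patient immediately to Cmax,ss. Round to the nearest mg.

1664 mg

f = (1/2)^(47/20) ≈ 0.196146; accumulation ratio R = 1/(1−f) ≈ 1.24401.
Loading dose to hit Cmax,ss on first dose: D_load = D_maint·R ≈ 1338 × 1.24401 ≈ 1664.49 mg.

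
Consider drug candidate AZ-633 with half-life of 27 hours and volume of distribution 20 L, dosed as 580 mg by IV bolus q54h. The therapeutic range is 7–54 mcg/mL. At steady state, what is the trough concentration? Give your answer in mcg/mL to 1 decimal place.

τ = 54 h = 2 half-lives, so f = (1/2)^2 = 0.25.
Accumulation ratio R = 1/(1 − f) = 1/0.75 = 4/3.
Single-dose peak C₀ = D/Vd = 580/20 = 29 mcg/mL.
Steady-state peak Cmax,ss = C₀·R = 29 × 4/3 ≈ 38.667 mcg/mL.
Steady-state trough Cmin,ss = Cmax,ss·f ≈ 38.667 × 0.25 ≈ 9.667 mcg/mL.
Trough 9.7 mcg/mL vs MEC 7 mcg/mL: adequate.

9.7 mcg/mL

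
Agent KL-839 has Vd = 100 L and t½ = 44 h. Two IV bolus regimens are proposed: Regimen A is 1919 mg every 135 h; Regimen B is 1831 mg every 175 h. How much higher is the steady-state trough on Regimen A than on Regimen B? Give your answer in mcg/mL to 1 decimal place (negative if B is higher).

1.4 mcg/mL

Regimen A: f = (1/2)^(135/44) ≈ 0.1192; Cmin,ss = (1919/100)·f/(1−f) ≈ 2.597 mcg/mL.
Regimen B: f = (1/2)^(175/44) ≈ 0.0635; Cmin,ss = (1831/100)·f/(1−f) ≈ 1.242 mcg/mL.
Difference ≈ 2.597 − 1.242 ≈ 1.355 mcg/mL.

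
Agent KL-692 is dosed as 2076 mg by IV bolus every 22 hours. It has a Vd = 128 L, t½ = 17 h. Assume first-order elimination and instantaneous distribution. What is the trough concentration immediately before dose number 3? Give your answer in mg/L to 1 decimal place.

f = (1/2)^(τ/t½) = (1/2)^(22/17) ≈ 0.4078.
C₀ = D/Vd = 2076/128 ≈ 16.219 mg/L.
Before the 3rd dose, 2 doses have been given. Superposition: Cmin = C₀·(f + f²).
≈ 16.219 × (0.4078 + 0.1663) ≈ 16.219 × 0.5741 ≈ 9.311 mg/L.

9.3 mg/L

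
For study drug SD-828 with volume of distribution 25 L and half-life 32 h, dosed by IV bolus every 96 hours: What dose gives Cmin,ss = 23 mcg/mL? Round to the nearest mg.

4025 mg

τ/t½ = 96/32 ≈ 3, so f = (1/2)^(96/32) ≈ 0.125000.
Cmin,ss = (D/Vd)·f/(1−f), so D = Cmin,ss·Vd·(1−f)/f.
D = 23 × 25 × (1−f)/f ≈ 23 × 25 × 7.00000 ≈ 4025.00 mg.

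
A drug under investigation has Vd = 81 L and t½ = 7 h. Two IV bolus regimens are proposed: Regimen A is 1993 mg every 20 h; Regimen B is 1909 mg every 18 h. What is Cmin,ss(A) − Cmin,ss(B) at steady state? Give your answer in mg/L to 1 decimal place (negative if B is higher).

Regimen A: f = (1/2)^(20/7) ≈ 0.1380; Cmin,ss = (1993/81)·f/(1−f) ≈ 3.939 mg/L.
Regimen B: f = (1/2)^(18/7) ≈ 0.1682; Cmin,ss = (1909/81)·f/(1−f) ≈ 4.766 mg/L.
Difference ≈ 3.939 − 4.766 ≈ -0.827 mg/L.

-0.8 mg/L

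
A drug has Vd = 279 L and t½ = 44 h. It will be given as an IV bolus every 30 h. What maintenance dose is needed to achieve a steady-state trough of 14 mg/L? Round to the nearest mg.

2360 mg

τ/t½ = 30/44 ≈ 0.68182, so f = (1/2)^(30/44) ≈ 0.623379.
Cmin,ss = (D/Vd)·f/(1−f), so D = Cmin,ss·Vd·(1−f)/f.
D = 14 × 279 × (1−f)/f ≈ 14 × 279 × 0.60416 ≈ 2359.85 mg.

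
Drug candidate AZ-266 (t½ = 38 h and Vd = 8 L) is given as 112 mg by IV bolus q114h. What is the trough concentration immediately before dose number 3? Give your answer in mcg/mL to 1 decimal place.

f = (1/2)^(τ/t½) = (1/2)^(114/38) ≈ 0.1250.
C₀ = D/Vd = 112/8 ≈ 14.000 mcg/mL.
Before the 3rd dose, 2 doses have been given. Superposition: Cmin = C₀·(f + f²).
≈ 14.000 × (0.1250 + 0.0156) ≈ 14.000 × 0.1406 ≈ 1.968 mcg/mL.

2.0 mcg/mL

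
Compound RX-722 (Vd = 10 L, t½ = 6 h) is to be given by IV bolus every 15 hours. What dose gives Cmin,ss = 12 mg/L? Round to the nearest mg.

τ/t½ = 15/6 ≈ 2.5, so f = (1/2)^(15/6) ≈ 0.176777.
Cmin,ss = (D/Vd)·f/(1−f), so D = Cmin,ss·Vd·(1−f)/f.
D = 12 × 10 × (1−f)/f ≈ 12 × 10 × 4.65684 ≈ 558.82 mg.

559 mg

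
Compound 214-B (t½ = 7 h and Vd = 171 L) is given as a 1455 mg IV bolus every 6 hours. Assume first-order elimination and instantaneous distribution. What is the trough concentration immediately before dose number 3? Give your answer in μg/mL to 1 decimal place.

f = (1/2)^(τ/t½) = (1/2)^(6/7) ≈ 0.5520.
C₀ = D/Vd = 1455/171 ≈ 8.509 μg/mL.
Before the 3rd dose, 2 doses have been given. Superposition: Cmin = C₀·(f + f²).
≈ 8.509 × (0.5520 + 0.3047) ≈ 8.509 × 0.8567 ≈ 7.290 μg/mL.

7.3 μg/mL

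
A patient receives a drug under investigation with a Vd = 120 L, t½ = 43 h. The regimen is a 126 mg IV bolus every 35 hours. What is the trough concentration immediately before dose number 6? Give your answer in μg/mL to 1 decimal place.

1.3 μg/mL

f = (1/2)^(τ/t½) = (1/2)^(35/43) ≈ 0.5688.
C₀ = D/Vd = 126/120 ≈ 1.050 μg/mL.
Before the 6th dose, 5 doses have been given. Superposition: Cmin = C₀·(f + f² + … + f^5).
≈ 1.050 × (0.5688 + 0.3235 + 0.1840 + 0.1047 + 0.0595) ≈ 1.050 × 1.2405 ≈ 1.303 μg/mL.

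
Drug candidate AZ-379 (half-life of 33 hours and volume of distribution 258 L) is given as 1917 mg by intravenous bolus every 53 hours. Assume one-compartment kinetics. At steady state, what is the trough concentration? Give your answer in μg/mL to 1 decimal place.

3.6 μg/mL

k = ln2/t½ = ln2/33 ≈ 0.021004 h⁻¹; fraction remaining f = e^(−kτ) = e^(−0.021004×53) ≈ 0.3285.
Single-dose peak C₀ = D/Vd = 1917/258 ≈ 7.430 μg/mL.
Steady-state trough Cmin,ss = C₀·f/(1−f) ≈ 7.430 × 0.3285/0.6715 ≈ 3.635 μg/mL.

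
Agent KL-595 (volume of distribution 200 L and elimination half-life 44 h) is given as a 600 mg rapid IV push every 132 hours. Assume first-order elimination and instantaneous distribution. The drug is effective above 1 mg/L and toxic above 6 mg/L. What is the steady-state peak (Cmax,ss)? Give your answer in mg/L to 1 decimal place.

3.4 mg/L

The dosing interval is 3 half-lives, so f = 2^(−3) = 0.125.
Accumulation ratio R = 1/(1 − f) = 1/0.875 = 8/7.
Single-dose peak C₀ = D/Vd = 600/200 = 3 mg/L.
Steady-state peak Cmax,ss = C₀·R = 3 × 8/7 ≈ 3.429 mg/L.
Peak 3.4 mg/L vs MTC 6 mg/L: below toxic threshold.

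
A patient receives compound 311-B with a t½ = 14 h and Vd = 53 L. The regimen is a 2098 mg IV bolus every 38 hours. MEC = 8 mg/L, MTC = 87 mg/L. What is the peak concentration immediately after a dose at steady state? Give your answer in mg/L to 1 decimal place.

Over one 38-h interval, 38/14 ≈ 2.7143 half-lives elapse, leaving f ≈ 0.1524 of each dose.
Accumulation ratio R = 1/(1 − f) ≈ 1/0.8476 ≈ 1.1798.
Single-dose peak C₀ = D/Vd = 2098/53 ≈ 39.585 mg/L.
Steady-state peak Cmax,ss = C₀·R ≈ 39.585 × 1.1798 ≈ 46.702 mg/L.
Peak 46.7 mg/L vs MTC 87 mg/L: below toxic threshold.

46.7 mg/L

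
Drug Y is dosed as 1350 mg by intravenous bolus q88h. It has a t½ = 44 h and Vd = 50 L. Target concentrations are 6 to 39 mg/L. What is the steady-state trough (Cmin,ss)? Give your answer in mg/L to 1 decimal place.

τ = 88 h = 2 half-lives, so f = (1/2)^2 = 0.25.
Accumulation ratio R = 1/(1 − f) = 1/0.75 = 4/3.
Single-dose peak C₀ = D/Vd = 1350/50 = 27 mg/L.
Steady-state peak Cmax,ss = C₀·R = 27 × 4/3 ≈ 36.000 mg/L.
Steady-state trough Cmin,ss = Cmax,ss·f ≈ 36.000 × 0.25 ≈ 9.000 mg/L.
Trough 9.0 mg/L vs MEC 6 mg/L: adequate.

9.0 mg/L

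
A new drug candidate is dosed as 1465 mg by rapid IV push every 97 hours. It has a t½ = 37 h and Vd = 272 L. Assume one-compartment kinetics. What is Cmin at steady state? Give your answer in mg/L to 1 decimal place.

k = ln2/t½ = ln2/37 ≈ 0.018734 h⁻¹; fraction remaining f = e^(−kτ) = e^(−0.018734×97) ≈ 0.1625.
At steady state, accumulation factor R = 1/(1 − e^(−kτ)) ≈ 1.1940.
Single-dose peak C₀ = D/Vd = 1465/272 ≈ 5.386 mg/L.
Steady-state peak Cmax,ss = C₀·R ≈ 5.386 × 1.1940 ≈ 6.431 mg/L.
One interval later, Cmin,ss = Cmax,ss·e^(−kτ) ≈ 6.431 × 0.1625 ≈ 1.045 mg/L.

1.0 mg/L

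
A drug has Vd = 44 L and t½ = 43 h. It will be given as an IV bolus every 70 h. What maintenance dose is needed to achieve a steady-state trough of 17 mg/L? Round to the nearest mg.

1564 mg

τ/t½ = 70/43 ≈ 1.6279, so f = (1/2)^(70/43) ≈ 0.323557.
Cmin,ss = (D/Vd)·f/(1−f), so D = Cmin,ss·Vd·(1−f)/f.
D = 17 × 44 × (1−f)/f ≈ 17 × 44 × 2.09065 ≈ 1563.81 mg.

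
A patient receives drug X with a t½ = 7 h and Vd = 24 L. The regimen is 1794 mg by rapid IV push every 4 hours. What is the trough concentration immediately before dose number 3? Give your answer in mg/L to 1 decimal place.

84.2 mg/L

f = (1/2)^(τ/t½) = (1/2)^(4/7) ≈ 0.6730.
C₀ = D/Vd = 1794/24 ≈ 74.750 mg/L.
Before the 3rd dose, 2 doses have been given. Superposition: Cmin = C₀·(f + f²).
≈ 74.750 × (0.6730 + 0.4529) ≈ 74.750 × 1.1259 ≈ 84.161 mg/L.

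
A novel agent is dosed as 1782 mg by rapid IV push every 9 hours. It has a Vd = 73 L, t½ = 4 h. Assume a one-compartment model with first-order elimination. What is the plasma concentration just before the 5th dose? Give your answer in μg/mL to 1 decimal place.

f = (1/2)^(τ/t½) = (1/2)^(9/4) ≈ 0.2102.
C₀ = D/Vd = 1782/73 ≈ 24.411 μg/mL.
Before the 5th dose, 4 doses have been given. Superposition: Cmin = C₀·(f + f² + … + f^4).
≈ 24.411 × (0.2102 + 0.0442 + 0.0093 + 0.0020) ≈ 24.411 × 0.2657 ≈ 6.486 μg/mL.

6.5 μg/mL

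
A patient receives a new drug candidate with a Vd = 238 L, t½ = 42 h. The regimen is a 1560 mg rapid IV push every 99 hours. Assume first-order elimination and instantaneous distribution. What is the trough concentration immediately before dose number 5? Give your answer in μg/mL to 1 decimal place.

f = (1/2)^(τ/t½) = (1/2)^(99/42) ≈ 0.1952.
C₀ = D/Vd = 1560/238 ≈ 6.555 μg/mL.
Before the 5th dose, 4 doses have been given. Superposition: Cmin = C₀·(f + f² + … + f^4).
≈ 6.555 × (0.1952 + 0.0381 + 0.0074 + 0.0015) ≈ 6.555 × 0.2422 ≈ 1.588 μg/mL.

1.6 μg/mL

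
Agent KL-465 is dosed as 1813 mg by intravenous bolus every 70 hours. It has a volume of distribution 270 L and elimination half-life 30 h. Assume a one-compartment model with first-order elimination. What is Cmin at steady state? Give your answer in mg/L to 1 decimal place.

k = ln2/t½ = ln2/30 ≈ 0.023105 h⁻¹; fraction remaining f = e^(−kτ) = e^(−0.023105×70) ≈ 0.1984.
Accumulation ratio R = 1/(1 − f) ≈ 1/0.8016 ≈ 1.2475.
Single-dose peak C₀ = D/Vd = 1813/270 ≈ 6.715 mg/L.
Steady-state peak Cmax,ss = C₀·R ≈ 6.715 × 1.2475 ≈ 8.377 mg/L.
Steady-state trough Cmin,ss = Cmax,ss·f ≈ 8.377 × 0.1984 ≈ 1.662 mg/L.

1.7 mg/L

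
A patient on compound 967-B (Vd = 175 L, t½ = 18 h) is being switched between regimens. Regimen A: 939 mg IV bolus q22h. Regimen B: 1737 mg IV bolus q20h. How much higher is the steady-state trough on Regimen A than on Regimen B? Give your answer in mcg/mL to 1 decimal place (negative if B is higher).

Regimen A: f = (1/2)^(22/18) ≈ 0.4286; Cmin,ss = (939/175)·f/(1−f) ≈ 4.025 mcg/mL.
Regimen B: f = (1/2)^(20/18) ≈ 0.4629; Cmin,ss = (1737/175)·f/(1−f) ≈ 8.554 mcg/mL.
Difference ≈ 4.025 − 8.554 ≈ -4.529 mcg/mL.

-4.5 mcg/mL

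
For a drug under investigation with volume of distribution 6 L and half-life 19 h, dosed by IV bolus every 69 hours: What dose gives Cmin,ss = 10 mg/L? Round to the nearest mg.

τ/t½ = 69/19 ≈ 3.6316, so f = (1/2)^(69/19) ≈ 0.080684.
Cmin,ss = (D/Vd)·f/(1−f), so D = Cmin,ss·Vd·(1−f)/f.
D = 10 × 6 × (1−f)/f ≈ 10 × 6 × 11.39403 ≈ 683.64 mg.

684 mg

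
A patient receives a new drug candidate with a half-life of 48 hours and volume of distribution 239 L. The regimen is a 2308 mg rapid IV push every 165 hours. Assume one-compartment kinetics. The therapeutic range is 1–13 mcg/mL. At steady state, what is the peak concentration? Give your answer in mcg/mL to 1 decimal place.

10.6 mcg/mL

k = ln2/t½ = ln2/48 ≈ 0.014441 h⁻¹; fraction remaining f = e^(−kτ) = e^(−0.014441×165) ≈ 0.0923.
At steady state, accumulation factor R = 1/(1 − e^(−kτ)) ≈ 1.1017.
Single-dose peak C₀ = D/Vd = 2308/239 ≈ 9.657 mcg/mL.
Cmax,ss = C₀/(1 − f) ≈ 9.657/0.9077 ≈ 10.639 mcg/mL.
Peak 10.6 mcg/mL vs MTC 13 mcg/mL: below toxic threshold.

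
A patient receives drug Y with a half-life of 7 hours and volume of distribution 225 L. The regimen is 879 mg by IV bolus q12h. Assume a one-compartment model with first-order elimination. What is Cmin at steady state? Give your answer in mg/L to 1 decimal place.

k = ln2/t½ = ln2/7 ≈ 0.099021 h⁻¹; fraction remaining f = e^(−kτ) = e^(−0.099021×12) ≈ 0.3048.
Each bolus raises the concentration by D/Vd = 879/225 ≈ 3.907 mg/L.
Steady-state trough Cmin,ss = C₀·f/(1−f) ≈ 3.907 × 0.3048/0.6952 ≈ 1.713 mg/L.

1.7 mg/L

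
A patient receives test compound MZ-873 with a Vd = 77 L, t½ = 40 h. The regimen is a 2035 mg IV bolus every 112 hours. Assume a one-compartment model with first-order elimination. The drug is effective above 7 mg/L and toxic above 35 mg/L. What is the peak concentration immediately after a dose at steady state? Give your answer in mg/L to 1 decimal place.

30.9 mg/L

τ/t½ = 112/40 ≈ 2.8, so fraction remaining f = (1/2)^(112/40) ≈ 0.1436.
At steady state, accumulation factor R = 1/(1 − e^(−kτ)) ≈ 1.1677.
Single-dose peak C₀ = D/Vd = 2035/77 ≈ 26.429 mg/L.
Steady-state peak Cmax,ss = C₀·R ≈ 26.429 × 1.1677 ≈ 30.861 mg/L.
Peak 30.9 mg/L vs MTC 35 mg/L: below toxic threshold.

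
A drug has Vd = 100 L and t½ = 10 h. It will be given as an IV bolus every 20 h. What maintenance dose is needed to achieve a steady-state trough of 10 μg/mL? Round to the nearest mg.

τ/t½ = 20/10 ≈ 2, so f = (1/2)^(20/10) ≈ 0.250000.
Cmin,ss = (D/Vd)·f/(1−f), so D = Cmin,ss·Vd·(1−f)/f.
D = 10 × 100 × (1−f)/f ≈ 10 × 100 × 3.00000 ≈ 3000.00 mg.

3000 mg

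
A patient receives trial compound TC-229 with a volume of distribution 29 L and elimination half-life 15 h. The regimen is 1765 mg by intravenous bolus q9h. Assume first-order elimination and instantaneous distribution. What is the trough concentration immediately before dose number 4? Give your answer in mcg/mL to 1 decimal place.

f = (1/2)^(τ/t½) = (1/2)^(9/15) ≈ 0.6598.
C₀ = D/Vd = 1765/29 ≈ 60.862 mcg/mL.
Before the 4th dose, 3 doses have been given. Superposition: Cmin = C₀·(f + f² + … + f^3).
≈ 60.862 × (0.6598 + 0.4353 + 0.2872) ≈ 60.862 × 1.3823 ≈ 84.130 mcg/mL.

84.1 mcg/mL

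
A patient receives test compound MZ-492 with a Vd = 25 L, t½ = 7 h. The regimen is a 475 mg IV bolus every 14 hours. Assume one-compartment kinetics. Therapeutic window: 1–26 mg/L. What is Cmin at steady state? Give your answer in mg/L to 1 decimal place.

τ = 14 h = 2 half-lives, so f = (1/2)^2 = 0.25.
At steady state, R = 1/(1 − 0.25) = 4/3.
Single-dose peak C₀ = D/Vd = 475/25 = 19 mg/L.
Steady-state peak Cmax,ss = C₀·R = 19 × 4/3 ≈ 25.333 mg/L.
Steady-state trough Cmin,ss = Cmax,ss·f ≈ 25.333 × 0.25 ≈ 6.333 mg/L.
Trough 6.3 mg/L vs MEC 1 mg/L: adequate.

6.3 mg/L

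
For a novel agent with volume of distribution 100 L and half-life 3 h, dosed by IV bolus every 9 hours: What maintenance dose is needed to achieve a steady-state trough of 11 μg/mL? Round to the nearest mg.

7700 mg

τ/t½ = 9/3 ≈ 3, so f = (1/2)^(9/3) ≈ 0.125000.
Cmin,ss = (D/Vd)·f/(1−f), so D = Cmin,ss·Vd·(1−f)/f.
D = 11 × 100 × (1−f)/f ≈ 11 × 100 × 7.00000 ≈ 7700.00 mg.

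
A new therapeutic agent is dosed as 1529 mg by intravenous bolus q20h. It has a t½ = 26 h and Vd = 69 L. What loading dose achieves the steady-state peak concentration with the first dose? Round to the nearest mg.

3700 mg

f = (1/2)^(20/26) ≈ 0.586730; accumulation ratio R = 1/(1−f) ≈ 2.41973.
Loading dose to hit Cmax,ss on first dose: D_load = D_maint·R ≈ 1529 × 2.41973 ≈ 3699.77 mg.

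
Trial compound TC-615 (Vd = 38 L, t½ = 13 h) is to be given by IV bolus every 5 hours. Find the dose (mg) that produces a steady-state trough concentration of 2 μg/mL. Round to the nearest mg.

23 mg

τ/t½ = 5/13 ≈ 0.38462, so f = (1/2)^(5/13) ≈ 0.765983.
Cmin,ss = (D/Vd)·f/(1−f), so D = Cmin,ss·Vd·(1−f)/f.
D = 2 × 38 × (1−f)/f ≈ 2 × 38 × 0.30551 ≈ 23.22 mg.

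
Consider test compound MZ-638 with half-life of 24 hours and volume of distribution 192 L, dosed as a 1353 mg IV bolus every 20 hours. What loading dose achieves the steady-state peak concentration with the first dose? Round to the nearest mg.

3084 mg

f = (1/2)^(20/24) ≈ 0.561231; accumulation ratio R = 1/(1−f) ≈ 2.27910.
Loading dose to hit Cmax,ss on first dose: D_load = D_maint·R ≈ 1353 × 2.27910 ≈ 3083.62 mg.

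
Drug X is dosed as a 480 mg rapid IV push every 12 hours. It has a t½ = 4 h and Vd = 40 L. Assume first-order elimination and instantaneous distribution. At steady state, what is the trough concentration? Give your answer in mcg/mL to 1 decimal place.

1.7 mcg/mL

τ = 12 h = 3 half-lives, so f = (1/2)^3 = 0.125.
At steady state, R = 1/(1 − 0.125) = 8/7.
Single-dose peak C₀ = D/Vd = 480/40 = 12 mcg/mL.
Steady-state peak Cmax,ss = C₀·R = 12 × 8/7 ≈ 13.714 mcg/mL.
Steady-state trough Cmin,ss = Cmax,ss·f ≈ 13.714 × 0.125 ≈ 1.714 mcg/mL.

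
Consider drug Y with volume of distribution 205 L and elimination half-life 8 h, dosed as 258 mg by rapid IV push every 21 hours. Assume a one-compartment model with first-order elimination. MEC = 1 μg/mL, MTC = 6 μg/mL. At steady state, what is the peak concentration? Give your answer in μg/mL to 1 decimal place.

1.5 μg/mL

k = ln2/t½ = ln2/8 ≈ 0.086643 h⁻¹; fraction remaining f = e^(−kτ) = e^(−0.086643×21) ≈ 0.1621.
At steady state, accumulation factor R = 1/(1 − e^(−kτ)) ≈ 1.1935.
Single-dose peak C₀ = D/Vd = 258/205 ≈ 1.259 μg/mL.
Steady-state peak Cmax,ss = C₀·R ≈ 1.259 × 1.1935 ≈ 1.503 μg/mL.
Peak 1.5 μg/mL vs MTC 6 μg/mL: below toxic threshold.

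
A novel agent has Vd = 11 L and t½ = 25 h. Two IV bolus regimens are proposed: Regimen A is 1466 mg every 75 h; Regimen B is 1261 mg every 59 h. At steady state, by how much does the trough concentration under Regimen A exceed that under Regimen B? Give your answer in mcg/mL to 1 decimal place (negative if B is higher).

-8.7 mcg/mL

Regimen A: f = (1/2)^(75/25) ≈ 0.1250; Cmin,ss = (1466/11)·f/(1−f) ≈ 19.039 mcg/mL.
Regimen B: f = (1/2)^(59/25) ≈ 0.1948; Cmin,ss = (1261/11)·f/(1−f) ≈ 27.734 mcg/mL.
Difference ≈ 19.039 − 27.734 ≈ -8.695 mcg/mL.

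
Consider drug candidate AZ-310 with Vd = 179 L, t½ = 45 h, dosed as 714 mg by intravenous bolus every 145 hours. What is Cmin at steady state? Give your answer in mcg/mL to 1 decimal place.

0.5 mcg/mL

Over one 145-h interval, 145/45 ≈ 3.2222 half-lives elapse, leaving f ≈ 0.1072 of each dose.
Single-dose peak C₀ = D/Vd = 714/179 ≈ 3.989 mcg/mL.
Steady-state trough Cmin,ss = C₀·f/(1−f) ≈ 3.989 × 0.1072/0.8928 ≈ 0.479 mcg/mL.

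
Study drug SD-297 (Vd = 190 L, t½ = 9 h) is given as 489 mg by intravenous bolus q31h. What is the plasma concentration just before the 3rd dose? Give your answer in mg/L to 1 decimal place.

0.3 mg/L

f = (1/2)^(τ/t½) = (1/2)^(31/9) ≈ 0.0919.
C₀ = D/Vd = 489/190 ≈ 2.574 mg/L.
Before the 3rd dose, 2 doses have been given. Superposition: Cmin = C₀·(f + f²).
≈ 2.574 × (0.0919 + 0.0084) ≈ 2.574 × 0.1003 ≈ 0.258 mg/L.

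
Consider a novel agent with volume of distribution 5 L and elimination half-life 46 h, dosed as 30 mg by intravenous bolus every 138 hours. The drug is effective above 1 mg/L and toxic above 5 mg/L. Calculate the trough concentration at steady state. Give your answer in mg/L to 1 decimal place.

0.9 mg/L

τ = 138 h = 3 half-lives, so f = (1/2)^3 = 0.125.
At steady state, R = 1/(1 − 0.125) = 8/7.
Single-dose peak C₀ = D/Vd = 30/5 = 6 mg/L.
Steady-state peak Cmax,ss = C₀·R = 6 × 8/7 ≈ 6.857 mg/L.
Steady-state trough Cmin,ss = Cmax,ss·f ≈ 6.857 × 0.125 ≈ 0.857 mg/L.
Trough 0.9 mg/L vs MEC 1 mg/L: subtherapeutic.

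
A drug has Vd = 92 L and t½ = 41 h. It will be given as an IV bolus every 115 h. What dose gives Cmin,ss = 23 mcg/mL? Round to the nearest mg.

12671 mg

τ/t½ = 115/41 ≈ 2.8049, so f = (1/2)^(115/41) ≈ 0.143103.
Cmin,ss = (D/Vd)·f/(1−f), so D = Cmin,ss·Vd·(1−f)/f.
D = 23 × 92 × (1−f)/f ≈ 23 × 92 × 5.98797 ≈ 12670.54 mg.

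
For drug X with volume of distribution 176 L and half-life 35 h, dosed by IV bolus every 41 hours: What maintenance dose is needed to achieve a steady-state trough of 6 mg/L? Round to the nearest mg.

1322 mg

τ/t½ = 41/35 ≈ 1.1714, so f = (1/2)^(41/35) ≈ 0.443981.
Cmin,ss = (D/Vd)·f/(1−f), so D = Cmin,ss·Vd·(1−f)/f.
D = 6 × 176 × (1−f)/f ≈ 6 × 176 × 1.25235 ≈ 1322.48 mg.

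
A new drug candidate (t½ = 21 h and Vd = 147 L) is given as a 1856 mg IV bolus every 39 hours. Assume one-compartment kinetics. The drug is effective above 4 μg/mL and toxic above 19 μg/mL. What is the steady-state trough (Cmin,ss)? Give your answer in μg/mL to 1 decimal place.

Over one 39-h interval, 39/21 ≈ 1.8571 half-lives elapse, leaving f ≈ 0.2760 of each dose.
Each bolus raises the concentration by D/Vd = 1856/147 ≈ 12.626 μg/mL.
Steady-state trough Cmin,ss = C₀·f/(1−f) ≈ 12.626 × 0.2760/0.7240 ≈ 4.813 μg/mL.
Trough 4.8 μg/mL vs MEC 4 μg/mL: adequate.

4.8 μg/mL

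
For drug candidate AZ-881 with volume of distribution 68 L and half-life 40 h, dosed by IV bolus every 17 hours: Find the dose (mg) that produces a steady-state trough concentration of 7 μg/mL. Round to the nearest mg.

τ/t½ = 17/40 ≈ 0.425, so f = (1/2)^(17/40) ≈ 0.744839.
Cmin,ss = (D/Vd)·f/(1−f), so D = Cmin,ss·Vd·(1−f)/f.
D = 7 × 68 × (1−f)/f ≈ 7 × 68 × 0.34257 ≈ 163.06 mg.

163 mg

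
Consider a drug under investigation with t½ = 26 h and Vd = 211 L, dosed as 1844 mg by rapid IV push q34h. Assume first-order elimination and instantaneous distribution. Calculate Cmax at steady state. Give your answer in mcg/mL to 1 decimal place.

14.7 mcg/mL

k = ln2/t½ = ln2/26 ≈ 0.026660 h⁻¹; fraction remaining f = e^(−kτ) = e^(−0.026660×34) ≈ 0.4040.
At steady state, accumulation factor R = 1/(1 − e^(−kτ)) ≈ 1.6779.
Single-dose peak C₀ = D/Vd = 1844/211 ≈ 8.739 mcg/mL.
Cmax,ss = C₀/(1 − f) ≈ 8.739/0.5960 ≈ 14.663 mcg/mL.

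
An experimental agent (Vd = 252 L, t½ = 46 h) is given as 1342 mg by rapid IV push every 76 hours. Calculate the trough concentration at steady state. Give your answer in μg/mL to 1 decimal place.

τ/t½ = 76/46 ≈ 1.6522, so fraction remaining f = (1/2)^(76/46) ≈ 0.3182.
Accumulation ratio R = 1/(1 − f) ≈ 1/0.6818 ≈ 1.4667.
Single-dose peak C₀ = D/Vd = 1342/252 ≈ 5.325 μg/mL.
Cmax,ss = C₀/(1 − f) ≈ 5.325/0.6818 ≈ 7.810 μg/mL.
Steady-state trough Cmin,ss = Cmax,ss·f ≈ 7.810 × 0.3182 ≈ 2.485 μg/mL.

2.5 μg/mL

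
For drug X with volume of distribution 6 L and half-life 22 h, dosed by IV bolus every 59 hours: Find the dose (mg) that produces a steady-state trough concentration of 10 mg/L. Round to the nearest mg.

τ/t½ = 59/22 ≈ 2.6818, so f = (1/2)^(59/22) ≈ 0.155845.
Cmin,ss = (D/Vd)·f/(1−f), so D = Cmin,ss·Vd·(1−f)/f.
D = 10 × 6 × (1−f)/f ≈ 10 × 6 × 5.41663 ≈ 325.00 mg.

325 mg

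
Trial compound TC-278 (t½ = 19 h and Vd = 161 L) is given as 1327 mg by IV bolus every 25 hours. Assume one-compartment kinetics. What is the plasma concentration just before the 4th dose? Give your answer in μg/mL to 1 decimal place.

f = (1/2)^(τ/t½) = (1/2)^(25/19) ≈ 0.4017.
C₀ = D/Vd = 1327/161 ≈ 8.242 μg/mL.
Before the 4th dose, 3 doses have been given. Superposition: Cmin = C₀·(f + f² + … + f^3).
≈ 8.242 × (0.4017 + 0.1614 + 0.0648) ≈ 8.242 × 0.6279 ≈ 5.175 μg/mL.

5.2 μg/mL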